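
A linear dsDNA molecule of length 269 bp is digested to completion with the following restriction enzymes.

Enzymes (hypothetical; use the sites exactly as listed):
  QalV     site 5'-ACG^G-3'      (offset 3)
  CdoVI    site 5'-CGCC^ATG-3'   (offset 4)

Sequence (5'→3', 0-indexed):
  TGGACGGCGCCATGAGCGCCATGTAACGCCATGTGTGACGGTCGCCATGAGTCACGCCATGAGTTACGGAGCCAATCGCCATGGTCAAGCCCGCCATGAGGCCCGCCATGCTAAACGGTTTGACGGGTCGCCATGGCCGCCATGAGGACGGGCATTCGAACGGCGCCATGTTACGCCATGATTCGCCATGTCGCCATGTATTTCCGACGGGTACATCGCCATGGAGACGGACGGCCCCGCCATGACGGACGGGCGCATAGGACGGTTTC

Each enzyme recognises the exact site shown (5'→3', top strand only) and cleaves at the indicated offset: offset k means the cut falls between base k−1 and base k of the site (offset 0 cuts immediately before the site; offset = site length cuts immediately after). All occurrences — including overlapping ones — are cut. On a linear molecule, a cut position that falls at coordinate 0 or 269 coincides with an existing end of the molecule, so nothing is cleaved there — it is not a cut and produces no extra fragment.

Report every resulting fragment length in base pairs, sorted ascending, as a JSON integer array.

Per-enzyme occurrences:
  QalV ACGG/3: at [3, 37, 65, 114, 122, 147, 159, 206, 226, 230, 244, 248, 261] ⇒ [6, 40, 68, 117, 125, 150, 162, 209, 229, 233, 247, 251, 264]
  CdoVI CGCCATG/4: at [7, 16, 26, 42, 54, 76, 91, 103, 128, 137, 163, 173, 183, 191, 216, 237] ⇒ [11, 20, 30, 46, 58, 80, 95, 107, 132, 141, 167, 177, 187, 195, 220, 241]

All cut coordinates (distinct, sorted): [6, 11, 20, 30, 40, 46, 58, 68, 80, 95, 107, 117, 125, 132, 141, 150, 162, 167, 177, 187, 195, 209, 220, 229, 233, 241, 247, 251, 264]

Fragment lengths:
  [0,6): 6 bp
  [6,11): 5 bp
  [11,20): 9 bp
  [20,30): 10 bp
  [30,40): 10 bp
  [40,46): 6 bp
  [46,58): 12 bp
  [58,68): 10 bp
  [68,80): 12 bp
  [80,95): 15 bp
  [95,107): 12 bp
  [107,117): 10 bp
  [117,125): 8 bp
  [125,132): 7 bp
  [132,141): 9 bp
  [141,150): 9 bp
  [150,162): 12 bp
  [162,167): 5 bp
  [167,177): 10 bp
  [177,187): 10 bp
  [187,195): 8 bp
  [195,209): 14 bp
  [209,220): 11 bp
  [220,229): 9 bp
  [229,233): 4 bp
  [233,241): 8 bp
  [241,247): 6 bp
  [247,251): 4 bp
  [251,264): 13 bp
  [264,269): 5 bp

[4,4,5,5,5,6,6,6,7,8,8,8,9,9,9,9,10,10,10,10,10,10,11,12,12,12,12,13,14,15]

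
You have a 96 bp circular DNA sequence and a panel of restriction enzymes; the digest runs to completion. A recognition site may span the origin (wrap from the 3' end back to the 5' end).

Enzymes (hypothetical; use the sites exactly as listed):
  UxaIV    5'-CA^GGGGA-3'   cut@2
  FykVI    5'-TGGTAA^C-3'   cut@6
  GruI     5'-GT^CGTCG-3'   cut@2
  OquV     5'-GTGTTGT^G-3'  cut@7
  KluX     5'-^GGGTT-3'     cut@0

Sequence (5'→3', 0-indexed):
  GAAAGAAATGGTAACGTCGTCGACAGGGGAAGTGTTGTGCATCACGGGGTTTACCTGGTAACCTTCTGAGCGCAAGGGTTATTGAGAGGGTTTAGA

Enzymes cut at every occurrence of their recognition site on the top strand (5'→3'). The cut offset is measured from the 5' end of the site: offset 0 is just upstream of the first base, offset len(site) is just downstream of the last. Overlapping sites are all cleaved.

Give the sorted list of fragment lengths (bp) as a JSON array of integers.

[3,8,8,12,13,14,15,23]

Per-enzyme occurrences:
  UxaIV CAGGGGA/2: at [23] ⇒ [25]
  FykVI TGGTAAC/6: at [8, 55] ⇒ [14, 61]
  GruI GTCGTCG/2: at [15] ⇒ [17]
  OquV GTGTTGTG/7: at [31] ⇒ [38]
  KluX GGGTT/0: at [46, 75, 87] ⇒ [46, 75, 87]

Pooled cuts: [14, 17, 25, 38, 46, 61, 75, 87]

Fragments:
  14→17: 3 bp
  17→25: 8 bp
  25→38: 13 bp
  38→46: 8 bp
  46→61: 15 bp
  61→75: 14 bp
  75→87: 12 bp
  87→14 (wrap): 96-87+14 = 23 bp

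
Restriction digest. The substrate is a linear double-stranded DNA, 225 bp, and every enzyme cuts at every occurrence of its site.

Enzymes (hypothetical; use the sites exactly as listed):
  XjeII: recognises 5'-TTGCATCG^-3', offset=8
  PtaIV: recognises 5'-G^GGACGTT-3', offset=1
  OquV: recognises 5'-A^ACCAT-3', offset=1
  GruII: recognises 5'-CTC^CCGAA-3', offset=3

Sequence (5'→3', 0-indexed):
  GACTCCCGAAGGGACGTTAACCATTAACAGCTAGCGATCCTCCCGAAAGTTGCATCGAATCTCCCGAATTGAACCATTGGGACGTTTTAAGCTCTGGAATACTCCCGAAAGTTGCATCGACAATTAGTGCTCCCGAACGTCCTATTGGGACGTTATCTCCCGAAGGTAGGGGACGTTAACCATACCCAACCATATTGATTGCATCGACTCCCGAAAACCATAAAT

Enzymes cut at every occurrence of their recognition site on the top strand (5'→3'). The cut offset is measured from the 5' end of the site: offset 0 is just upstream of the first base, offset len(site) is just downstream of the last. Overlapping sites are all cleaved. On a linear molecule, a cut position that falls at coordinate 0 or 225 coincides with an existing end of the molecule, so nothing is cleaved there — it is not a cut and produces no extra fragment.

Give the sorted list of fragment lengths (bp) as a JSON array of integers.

[4,5,6,6,6,7,8,8,9,9,10,11,12,13,15,15,15,18,23,25]

Site scan:
  XjeII (TTGCATCG, off=8): starts [49, 111, 198] → cuts [57, 119, 206]
  PtaIV (GGGACGTT, off=1): starts [10, 78, 146, 169] → cuts [11, 79, 147, 170]
  OquV (AACCAT, off=1): starts [18, 71, 177, 187, 215] → cuts [19, 72, 178, 188, 216]
  GruII (CTCCCGAA, off=3): starts [2, 39, 60, 101, 129, 156, 207] → cuts [5, 42, 63, 104, 132, 159, 210]

All cut coordinates (distinct, sorted): [5, 11, 19, 42, 57, 63, 72, 79, 104, 119, 132, 147, 159, 170, 178, 188, 206, 210, 216]

Fragments:
  [0,5): 5 bp
  [5,11): 6 bp
  [11,19): 8 bp
  [19,42): 23 bp
  [42,57): 15 bp
  [57,63): 6 bp
  [63,72): 9 bp
  [72,79): 7 bp
  [79,104): 25 bp
  [104,119): 15 bp
  [119,132): 13 bp
  [132,147): 15 bp
  [147,159): 12 bp
  [159,170): 11 bp
  [170,178): 8 bp
  [178,188): 10 bp
  [188,206): 18 bp
  [206,210): 4 bp
  [210,216): 6 bp
  [216,225): 9 bp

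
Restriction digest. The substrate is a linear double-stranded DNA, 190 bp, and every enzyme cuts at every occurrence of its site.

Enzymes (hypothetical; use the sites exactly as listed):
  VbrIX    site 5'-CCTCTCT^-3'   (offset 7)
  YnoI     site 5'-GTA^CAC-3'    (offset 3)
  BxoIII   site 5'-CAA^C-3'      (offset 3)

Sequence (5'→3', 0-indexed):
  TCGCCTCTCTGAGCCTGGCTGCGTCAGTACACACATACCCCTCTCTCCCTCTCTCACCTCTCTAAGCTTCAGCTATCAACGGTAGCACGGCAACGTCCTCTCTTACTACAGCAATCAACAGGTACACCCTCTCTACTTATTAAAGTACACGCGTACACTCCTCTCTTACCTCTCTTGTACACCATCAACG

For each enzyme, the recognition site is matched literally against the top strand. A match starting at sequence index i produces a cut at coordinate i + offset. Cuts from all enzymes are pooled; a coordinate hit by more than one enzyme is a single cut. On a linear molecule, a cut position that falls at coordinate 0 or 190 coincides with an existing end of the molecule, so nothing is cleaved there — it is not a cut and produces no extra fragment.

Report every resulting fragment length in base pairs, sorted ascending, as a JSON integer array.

[2,4,6,8,8,9,9,9,10,10,10,11,13,14,15,16,17,19]

Scan for sites:
  VbrIX CCTCTCT/7: at [3, 39, 47, 56, 96, 127, 159, 168] ⇒ [10, 46, 54, 63, 103, 134, 166, 175]
  YnoI GTACAC/3: at [26, 121, 144, 152, 176] ⇒ [29, 124, 147, 155, 179]
  BxoIII CAAC/3: at [76, 90, 115, 185] ⇒ [79, 93, 118, 188]

All cut coordinates (distinct, sorted): [10, 29, 46, 54, 63, 79, 93, 103, 118, 124, 134, 147, 155, 166, 175, 179, 188]

Fragments:
  [0,10): 10 bp
  [10,29): 19 bp
  [29,46): 17 bp
  [46,54): 8 bp
  [54,63): 9 bp
  [63,79): 16 bp
  [79,93): 14 bp
  [93,103): 10 bp
  [103,118): 15 bp
  [118,124): 6 bp
  [124,134): 10 bp
  [134,147): 13 bp
  [147,155): 8 bp
  [155,166): 11 bp
  [166,175): 9 bp
  [175,179): 4 bp
  [179,188): 9 bp
  [188,190): 2 bp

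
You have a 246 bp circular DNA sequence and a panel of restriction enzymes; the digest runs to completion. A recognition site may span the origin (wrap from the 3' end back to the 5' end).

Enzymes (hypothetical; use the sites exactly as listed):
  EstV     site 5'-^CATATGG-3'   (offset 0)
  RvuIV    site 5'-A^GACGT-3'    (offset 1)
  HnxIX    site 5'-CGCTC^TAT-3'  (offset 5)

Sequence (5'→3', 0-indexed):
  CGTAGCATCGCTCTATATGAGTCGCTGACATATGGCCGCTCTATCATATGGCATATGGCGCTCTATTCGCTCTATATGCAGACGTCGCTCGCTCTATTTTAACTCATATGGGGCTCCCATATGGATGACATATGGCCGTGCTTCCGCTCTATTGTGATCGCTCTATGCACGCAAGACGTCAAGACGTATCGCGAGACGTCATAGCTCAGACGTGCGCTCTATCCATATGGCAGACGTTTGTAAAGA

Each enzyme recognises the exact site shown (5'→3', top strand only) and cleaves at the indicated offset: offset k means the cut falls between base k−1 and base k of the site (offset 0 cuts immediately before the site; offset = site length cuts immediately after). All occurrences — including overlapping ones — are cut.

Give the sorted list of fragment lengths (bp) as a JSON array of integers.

Site scan:
  EstV CATATGG/0: at [28, 44, 51, 104, 117, 128, 223] ⇒ [28, 44, 51, 104, 117, 128, 223]
  RvuIV AGACGT/1: at [79, 173, 181, 193, 207, 231, 243] ⇒ [80, 174, 182, 194, 208, 232, 244]
  HnxIX CGCTCTAT/5: at [8, 36, 58, 67, 89, 144, 158, 214] ⇒ [13, 41, 63, 72, 94, 149, 163, 219]

All cut coordinates (distinct, sorted): [13, 28, 41, 44, 51, 63, 72, 80, 94, 104, 117, 128, 149, 163, 174, 182, 194, 208, 219, 223, 232, 244]

Fragment lengths:
  13→28: 15 bp
  28→41: 13 bp
  41→44: 3 bp
  44→51: 7 bp
  51→63: 12 bp
  63→72: 9 bp
  72→80: 8 bp
  80→94: 14 bp
  94→104: 10 bp
  104→117: 13 bp
  117→128: 11 bp
  128→149: 21 bp
  149→163: 14 bp
  163→174: 11 bp
  174→182: 8 bp
  182→194: 12 bp
  194→208: 14 bp
  208→219: 11 bp
  219→223: 4 bp
  223→232: 9 bp
  232→244: 12 bp
  244→13 (wrap): 246-244+13 = 15 bp

[3,4,7,8,8,9,9,10,11,11,11,12,12,12,13,13,14,14,14,15,15,21]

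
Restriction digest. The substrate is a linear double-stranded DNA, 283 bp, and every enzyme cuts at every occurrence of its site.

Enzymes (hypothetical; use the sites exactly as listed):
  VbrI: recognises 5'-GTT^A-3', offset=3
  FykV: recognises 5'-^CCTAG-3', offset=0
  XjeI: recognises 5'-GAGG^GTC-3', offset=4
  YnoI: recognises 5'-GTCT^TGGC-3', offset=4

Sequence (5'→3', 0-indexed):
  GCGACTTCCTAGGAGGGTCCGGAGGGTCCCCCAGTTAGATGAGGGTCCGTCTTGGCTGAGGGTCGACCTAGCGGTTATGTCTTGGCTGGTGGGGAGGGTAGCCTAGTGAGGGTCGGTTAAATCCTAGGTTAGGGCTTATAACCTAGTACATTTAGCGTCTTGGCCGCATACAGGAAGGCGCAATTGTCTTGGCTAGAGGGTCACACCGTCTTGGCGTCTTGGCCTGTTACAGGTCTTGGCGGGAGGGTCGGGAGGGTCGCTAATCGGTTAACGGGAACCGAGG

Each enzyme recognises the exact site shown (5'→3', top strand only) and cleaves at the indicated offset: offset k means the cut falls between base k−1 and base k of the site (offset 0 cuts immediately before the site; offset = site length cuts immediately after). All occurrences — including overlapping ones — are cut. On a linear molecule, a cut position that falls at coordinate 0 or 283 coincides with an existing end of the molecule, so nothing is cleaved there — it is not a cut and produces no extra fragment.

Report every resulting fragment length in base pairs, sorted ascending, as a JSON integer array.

[4,5,6,7,7,8,8,8,8,8,9,9,9,9,9,10,10,10,10,11,11,12,14,14,19,19,29]

Site scan:
  VbrI GTTA/3: at [33, 73, 115, 127, 225, 266] ⇒ [36, 76, 118, 130, 228, 269]
  FykV CCTAG/0: at [7, 66, 101, 122, 141] ⇒ [7, 66, 101, 122, 141]
  XjeI GAGGGTC/4: at [12, 21, 40, 57, 107, 195, 242, 251] ⇒ [16, 25, 44, 61, 111, 199, 246, 255]
  YnoI GTCTTGGC/4: at [48, 78, 156, 185, 207, 215, 232] ⇒ [52, 82, 160, 189, 211, 219, 236]

All cut coordinates (distinct, sorted): [7, 16, 25, 36, 44, 52, 61, 66, 76, 82, 101, 111, 118, 122, 130, 141, 160, 189, 199, 211, 219, 228, 236, 246, 255, 269]

Fragments:
  [0,7): 7 bp
  [7,16): 9 bp
  [16,25): 9 bp
  [25,36): 11 bp
  [36,44): 8 bp
  [44,52): 8 bp
  [52,61): 9 bp
  [61,66): 5 bp
  [66,76): 10 bp
  [76,82): 6 bp
  [82,101): 19 bp
  [101,111): 10 bp
  [111,118): 7 bp
  [118,122): 4 bp
  [122,130): 8 bp
  [130,141): 11 bp
  [141,160): 19 bp
  [160,189): 29 bp
  [189,199): 10 bp
  [199,211): 12 bp
  [211,219): 8 bp
  [219,228): 9 bp
  [228,236): 8 bp
  [236,246): 10 bp
  [246,255): 9 bp
  [255,269): 14 bp
  [269,283): 14 bp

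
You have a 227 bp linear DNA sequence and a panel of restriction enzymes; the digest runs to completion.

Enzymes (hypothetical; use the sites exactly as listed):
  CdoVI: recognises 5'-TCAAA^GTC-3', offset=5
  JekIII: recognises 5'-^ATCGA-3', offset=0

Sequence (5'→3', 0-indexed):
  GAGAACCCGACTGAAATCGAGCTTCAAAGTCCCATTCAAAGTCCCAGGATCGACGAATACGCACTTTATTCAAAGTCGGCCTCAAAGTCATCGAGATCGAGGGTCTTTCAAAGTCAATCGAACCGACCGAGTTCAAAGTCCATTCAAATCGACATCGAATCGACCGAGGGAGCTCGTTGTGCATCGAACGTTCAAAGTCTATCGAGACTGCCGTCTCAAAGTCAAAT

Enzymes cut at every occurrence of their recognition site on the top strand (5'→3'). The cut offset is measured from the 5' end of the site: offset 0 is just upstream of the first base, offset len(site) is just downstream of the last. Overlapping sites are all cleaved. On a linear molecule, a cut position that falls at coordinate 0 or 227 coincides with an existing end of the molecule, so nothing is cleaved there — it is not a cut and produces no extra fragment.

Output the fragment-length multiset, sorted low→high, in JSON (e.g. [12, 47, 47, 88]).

Site scan:
  CdoVI TCAAAGTC/5: at [23, 35, 69, 81, 107, 132, 191, 215] ⇒ [28, 40, 74, 86, 112, 137, 196, 220]
  JekIII ATCGA/0: at [15, 48, 89, 95, 116, 147, 153, 158, 182, 200] ⇒ [15, 48, 89, 95, 116, 147, 153, 158, 182, 200]

All cut coordinates (distinct, sorted): [15, 28, 40, 48, 74, 86, 89, 95, 112, 116, 137, 147, 153, 158, 182, 196, 200, 220]

Fragment lengths:
  [0,15): 15 bp
  [15,28): 13 bp
  [28,40): 12 bp
  [40,48): 8 bp
  [48,74): 26 bp
  [74,86): 12 bp
  [86,89): 3 bp
  [89,95): 6 bp
  [95,112): 17 bp
  [112,116): 4 bp
  [116,137): 21 bp
  [137,147): 10 bp
  [147,153): 6 bp
  [153,158): 5 bp
  [158,182): 24 bp
  [182,196): 14 bp
  [196,200): 4 bp
  [200,220): 20 bp
  [220,227): 7 bp

[3,4,4,5,6,6,7,8,10,12,12,13,14,15,17,20,21,24,26]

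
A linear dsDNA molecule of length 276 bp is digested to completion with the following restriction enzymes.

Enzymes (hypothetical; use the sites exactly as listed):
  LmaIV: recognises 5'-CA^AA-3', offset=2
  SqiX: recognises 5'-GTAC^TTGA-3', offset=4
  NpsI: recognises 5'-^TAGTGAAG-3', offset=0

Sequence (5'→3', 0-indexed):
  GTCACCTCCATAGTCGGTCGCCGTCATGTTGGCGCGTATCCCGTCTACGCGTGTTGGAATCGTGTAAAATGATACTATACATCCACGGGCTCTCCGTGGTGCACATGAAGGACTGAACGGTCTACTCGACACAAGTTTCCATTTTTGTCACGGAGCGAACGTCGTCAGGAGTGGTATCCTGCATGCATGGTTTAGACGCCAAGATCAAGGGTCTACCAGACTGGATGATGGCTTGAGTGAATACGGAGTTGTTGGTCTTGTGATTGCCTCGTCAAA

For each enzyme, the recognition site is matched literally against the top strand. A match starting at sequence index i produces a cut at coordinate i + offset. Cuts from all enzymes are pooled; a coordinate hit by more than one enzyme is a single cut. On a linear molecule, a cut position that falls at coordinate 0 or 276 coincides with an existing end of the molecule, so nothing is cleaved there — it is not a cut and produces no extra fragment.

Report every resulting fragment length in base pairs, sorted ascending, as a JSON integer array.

Site scan:
  LmaIV (CAAA, off=2): starts [272] → cuts [274]
  SqiX (GTACTTGA, off=4): no sites
  NpsI (TAGTGAAG, off=0): no sites

Pooled cuts: [274]

Fragment lengths:
  [0,274): 274 bp
  [274,276): 2 bp

[2,274]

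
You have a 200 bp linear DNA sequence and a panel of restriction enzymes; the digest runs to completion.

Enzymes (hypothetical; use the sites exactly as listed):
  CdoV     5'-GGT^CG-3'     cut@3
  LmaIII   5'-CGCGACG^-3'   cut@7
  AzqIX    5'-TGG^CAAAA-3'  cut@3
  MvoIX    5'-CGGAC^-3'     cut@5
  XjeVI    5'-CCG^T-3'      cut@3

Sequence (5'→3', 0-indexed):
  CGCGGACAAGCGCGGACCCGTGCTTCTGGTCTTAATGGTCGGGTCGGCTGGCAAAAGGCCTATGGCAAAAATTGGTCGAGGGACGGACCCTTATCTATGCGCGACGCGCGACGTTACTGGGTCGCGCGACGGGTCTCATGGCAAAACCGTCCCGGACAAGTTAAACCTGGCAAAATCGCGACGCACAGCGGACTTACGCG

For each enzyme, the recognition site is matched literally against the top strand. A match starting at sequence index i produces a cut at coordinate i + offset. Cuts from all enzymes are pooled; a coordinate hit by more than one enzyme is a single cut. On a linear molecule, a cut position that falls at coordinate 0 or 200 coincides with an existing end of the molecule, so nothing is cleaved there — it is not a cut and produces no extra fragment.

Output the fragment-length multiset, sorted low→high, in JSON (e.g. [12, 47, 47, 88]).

Per-enzyme occurrences:
  CdoV (GGTCG, off=3): starts [36, 41, 73, 119] → cuts [39, 44, 76, 122]
  LmaIII (CGCGACG, off=7): starts [99, 106, 124, 176] → cuts [106, 113, 131, 183]
  AzqIX (TGGCAAAA, off=3): starts [48, 62, 138, 167] → cuts [51, 65, 141, 170]
  MvoIX (CGGAC, off=5): starts [2, 12, 83, 152, 188] → cuts [7, 17, 88, 157, 193]
  XjeVI (CCGT, off=3): starts [17, 146] → cuts [20, 149]

All cut coordinates (distinct, sorted): [7, 17, 20, 39, 44, 51, 65, 76, 88, 106, 113, 122, 131, 141, 149, 157, 170, 183, 193]

Fragment lengths:
  [0,7): 7 bp
  [7,17): 10 bp
  [17,20): 3 bp
  [20,39): 19 bp
  [39,44): 5 bp
  [44,51): 7 bp
  [51,65): 14 bp
  [65,76): 11 bp
  [76,88): 12 bp
  [88,106): 18 bp
  [106,113): 7 bp
  [113,122): 9 bp
  [122,131): 9 bp
  [131,141): 10 bp
  [141,149): 8 bp
  [149,157): 8 bp
  [157,170): 13 bp
  [170,183): 13 bp
  [183,193): 10 bp
  [193,200): 7 bp

[3,5,7,7,7,7,8,8,9,9,10,10,10,11,12,13,13,14,18,19]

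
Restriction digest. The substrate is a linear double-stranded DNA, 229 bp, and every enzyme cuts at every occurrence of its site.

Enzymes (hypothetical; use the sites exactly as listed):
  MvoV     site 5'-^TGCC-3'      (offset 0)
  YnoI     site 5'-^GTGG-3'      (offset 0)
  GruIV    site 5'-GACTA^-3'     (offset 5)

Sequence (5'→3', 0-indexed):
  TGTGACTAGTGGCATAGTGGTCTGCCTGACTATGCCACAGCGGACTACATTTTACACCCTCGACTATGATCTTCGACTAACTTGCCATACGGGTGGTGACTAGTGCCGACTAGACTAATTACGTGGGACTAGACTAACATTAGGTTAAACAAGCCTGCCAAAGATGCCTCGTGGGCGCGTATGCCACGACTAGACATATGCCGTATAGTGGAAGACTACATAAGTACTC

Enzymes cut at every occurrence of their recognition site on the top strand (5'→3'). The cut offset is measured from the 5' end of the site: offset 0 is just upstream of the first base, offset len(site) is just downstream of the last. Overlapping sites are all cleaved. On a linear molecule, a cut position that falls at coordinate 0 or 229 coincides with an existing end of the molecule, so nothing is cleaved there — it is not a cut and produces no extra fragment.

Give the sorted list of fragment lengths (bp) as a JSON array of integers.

Site scan:
  MvoV (TGCC, off=0): starts [22, 32, 82, 103, 155, 164, 181, 198] → cuts [22, 32, 82, 103, 155, 164, 181, 198]
  YnoI (GTGG, off=0): starts [8, 16, 92, 122, 170, 207] → cuts [8, 16, 92, 122, 170, 207]
  GruIV (GACTA, off=5): starts [3, 27, 42, 61, 74, 97, 107, 112, 126, 131, 187, 213] → cuts [8, 32, 47, 66, 79, 102, 112, 117, 131, 136, 192, 218]

Pooled cuts: [8, 16, 22, 32, 47, 66, 79, 82, 92, 102, 103, 112, 117, 122, 131, 136, 155, 164, 170, 181, 192, 198, 207, 218]

Fragments:
  [0,8): 8 bp
  [8,16): 8 bp
  [16,22): 6 bp
  [22,32): 10 bp
  [32,47): 15 bp
  [47,66): 19 bp
  [66,79): 13 bp
  [79,82): 3 bp
  [82,92): 10 bp
  [92,102): 10 bp
  [102,103): 1 bp
  [103,112): 9 bp
  [112,117): 5 bp
  [117,122): 5 bp
  [122,131): 9 bp
  [131,136): 5 bp
  [136,155): 19 bp
  [155,164): 9 bp
  [164,170): 6 bp
  [170,181): 11 bp
  [181,192): 11 bp
  [192,198): 6 bp
  [198,207): 9 bp
  [207,218): 11 bp
  [218,229): 11 bp

[1,3,5,5,5,6,6,6,8,8,9,9,9,9,10,10,10,11,11,11,11,13,15,19,19]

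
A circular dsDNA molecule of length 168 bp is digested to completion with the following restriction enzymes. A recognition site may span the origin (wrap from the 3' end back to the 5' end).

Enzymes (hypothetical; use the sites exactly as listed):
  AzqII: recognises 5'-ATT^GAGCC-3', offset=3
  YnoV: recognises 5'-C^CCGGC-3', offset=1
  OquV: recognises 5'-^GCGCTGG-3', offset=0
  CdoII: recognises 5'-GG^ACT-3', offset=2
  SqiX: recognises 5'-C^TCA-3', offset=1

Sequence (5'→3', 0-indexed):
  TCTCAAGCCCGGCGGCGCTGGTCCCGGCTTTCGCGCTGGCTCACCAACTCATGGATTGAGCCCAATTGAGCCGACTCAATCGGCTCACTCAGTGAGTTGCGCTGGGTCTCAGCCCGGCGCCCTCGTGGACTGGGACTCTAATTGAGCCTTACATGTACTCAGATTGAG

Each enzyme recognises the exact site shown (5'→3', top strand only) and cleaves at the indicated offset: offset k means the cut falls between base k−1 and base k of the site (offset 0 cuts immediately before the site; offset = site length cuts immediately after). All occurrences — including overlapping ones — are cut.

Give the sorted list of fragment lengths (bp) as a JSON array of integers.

Scan for sites:
  AzqII ATTGAGCC/3: at [54, 64, 140] ⇒ [57, 67, 143]
  YnoV CCCGGC/1: at [7, 22, 112] ⇒ [8, 23, 113]
  OquV GCGCTGG/0: at [14, 32, 98] ⇒ [14, 32, 98]
  CdoII GGACT/2: at [126, 132] ⇒ [128, 134]
  SqiX CTCA/1: at [1, 39, 47, 74, 83, 87, 107, 157] ⇒ [2, 40, 48, 75, 84, 88, 108, 158]

All cut coordinates (distinct, sorted): [2, 8, 14, 23, 32, 40, 48, 57, 67, 75, 84, 88, 98, 108, 113, 128, 134, 143, 158]

Fragments:
  2→8: 6 bp
  8→14: 6 bp
  14→23: 9 bp
  23→32: 9 bp
  32→40: 8 bp
  40→48: 8 bp
  48→57: 9 bp
  57→67: 10 bp
  67→75: 8 bp
  75→84: 9 bp
  84→88: 4 bp
  88→98: 10 bp
  98→108: 10 bp
  108→113: 5 bp
  113→128: 15 bp
  128→134: 6 bp
  134→143: 9 bp
  143→158: 15 bp
  158→2 (wrap): 168-158+2 = 12 bp

[4,5,6,6,6,8,8,8,9,9,9,9,9,10,10,10,12,15,15]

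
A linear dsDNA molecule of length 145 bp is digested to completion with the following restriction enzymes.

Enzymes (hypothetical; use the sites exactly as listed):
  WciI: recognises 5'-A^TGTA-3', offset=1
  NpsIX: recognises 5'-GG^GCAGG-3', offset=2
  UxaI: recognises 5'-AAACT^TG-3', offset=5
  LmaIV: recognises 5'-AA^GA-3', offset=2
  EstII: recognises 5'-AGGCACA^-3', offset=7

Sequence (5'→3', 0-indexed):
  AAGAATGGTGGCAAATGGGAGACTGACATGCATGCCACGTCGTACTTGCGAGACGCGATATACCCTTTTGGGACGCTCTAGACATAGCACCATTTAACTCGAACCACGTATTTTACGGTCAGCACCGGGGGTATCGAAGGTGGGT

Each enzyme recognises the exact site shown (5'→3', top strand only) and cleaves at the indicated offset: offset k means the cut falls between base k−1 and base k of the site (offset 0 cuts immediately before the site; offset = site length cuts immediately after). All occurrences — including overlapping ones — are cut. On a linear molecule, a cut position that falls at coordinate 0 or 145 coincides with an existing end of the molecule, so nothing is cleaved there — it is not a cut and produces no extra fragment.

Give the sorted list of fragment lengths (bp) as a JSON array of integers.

[2,143]

Per-enzyme occurrences:
  WciI (ATGTA, off=1): no sites
  NpsIX (GGGCAGG, off=2): no sites
  UxaI (AAACTTG, off=5): no sites
  LmaIV AAGA/2: at [0] ⇒ [2]
  EstII (AGGCACA, off=7): no sites

Pooled cuts: [2]

Fragment lengths:
  [0,2): 2 bp
  [2,145): 143 bp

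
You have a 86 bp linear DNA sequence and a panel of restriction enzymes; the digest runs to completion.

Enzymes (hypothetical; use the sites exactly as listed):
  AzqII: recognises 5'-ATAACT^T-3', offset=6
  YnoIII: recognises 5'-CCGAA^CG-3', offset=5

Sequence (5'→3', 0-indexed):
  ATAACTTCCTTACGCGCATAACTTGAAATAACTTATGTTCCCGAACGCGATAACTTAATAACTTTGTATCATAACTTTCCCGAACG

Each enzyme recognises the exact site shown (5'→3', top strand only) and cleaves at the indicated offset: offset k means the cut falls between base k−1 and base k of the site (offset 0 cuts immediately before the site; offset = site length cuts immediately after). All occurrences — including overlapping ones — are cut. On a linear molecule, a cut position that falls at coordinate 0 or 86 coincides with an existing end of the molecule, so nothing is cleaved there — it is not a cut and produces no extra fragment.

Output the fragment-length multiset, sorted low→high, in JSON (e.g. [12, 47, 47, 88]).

Per-enzyme occurrences:
  AzqII ATAACTT/6: at [0, 17, 27, 49, 57, 70] ⇒ [6, 23, 33, 55, 63, 76]
  YnoIII CCGAACG/5: at [40, 79] ⇒ [45, 84]

All cut coordinates (distinct, sorted): [6, 23, 33, 45, 55, 63, 76, 84]

Fragments:
  [0,6): 6 bp
  [6,23): 17 bp
  [23,33): 10 bp
  [33,45): 12 bp
  [45,55): 10 bp
  [55,63): 8 bp
  [63,76): 13 bp
  [76,84): 8 bp
  [84,86): 2 bp

[2,6,8,8,10,10,12,13,17]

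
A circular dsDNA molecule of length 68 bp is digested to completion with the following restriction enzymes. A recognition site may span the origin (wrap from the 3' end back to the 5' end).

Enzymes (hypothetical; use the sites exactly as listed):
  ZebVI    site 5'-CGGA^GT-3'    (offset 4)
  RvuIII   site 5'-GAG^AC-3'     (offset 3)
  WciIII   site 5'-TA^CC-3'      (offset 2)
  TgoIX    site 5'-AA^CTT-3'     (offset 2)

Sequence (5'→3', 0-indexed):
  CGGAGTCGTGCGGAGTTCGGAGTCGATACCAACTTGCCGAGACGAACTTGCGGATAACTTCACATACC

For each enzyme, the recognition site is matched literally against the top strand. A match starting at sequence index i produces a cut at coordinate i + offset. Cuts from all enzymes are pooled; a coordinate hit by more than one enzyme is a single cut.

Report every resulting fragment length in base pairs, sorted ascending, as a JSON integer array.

Per-enzyme occurrences:
  ZebVI (CGGAGT, off=4): starts [0, 10, 17] → cuts [4, 14, 21]
  RvuIII (GAGAC, off=3): starts [38] → cuts [41]
  WciIII (TACC, off=2): starts [26, 64] → cuts [28, 66]
  TgoIX (AACTT, off=2): starts [30, 44, 55] → cuts [32, 46, 57]

All cut coordinates (distinct, sorted): [4, 14, 21, 28, 32, 41, 46, 57, 66]

Fragments:
  4→14: 10 bp
  14→21: 7 bp
  21→28: 7 bp
  28→32: 4 bp
  32→41: 9 bp
  41→46: 5 bp
  46→57: 11 bp
  57→66: 9 bp
  66→4 (wrap): 68-66+4 = 6 bp

[4,5,6,7,7,9,9,10,11]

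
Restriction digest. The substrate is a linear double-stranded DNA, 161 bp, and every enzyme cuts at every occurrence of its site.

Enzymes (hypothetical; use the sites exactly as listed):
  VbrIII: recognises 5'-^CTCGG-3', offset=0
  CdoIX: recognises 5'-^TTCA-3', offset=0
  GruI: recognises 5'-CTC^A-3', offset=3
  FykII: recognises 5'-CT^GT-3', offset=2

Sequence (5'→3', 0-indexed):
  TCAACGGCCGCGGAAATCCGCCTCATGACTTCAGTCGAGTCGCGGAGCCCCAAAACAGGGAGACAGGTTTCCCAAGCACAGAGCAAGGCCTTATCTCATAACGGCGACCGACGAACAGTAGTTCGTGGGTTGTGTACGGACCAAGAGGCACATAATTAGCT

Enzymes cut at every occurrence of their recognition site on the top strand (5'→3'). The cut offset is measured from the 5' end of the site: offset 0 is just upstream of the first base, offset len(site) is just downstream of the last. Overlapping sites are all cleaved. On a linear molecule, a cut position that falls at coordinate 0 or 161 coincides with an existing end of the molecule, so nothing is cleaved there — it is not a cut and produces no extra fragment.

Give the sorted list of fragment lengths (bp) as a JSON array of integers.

Site scan:
  VbrIII (CTCGG, off=0): no sites
  CdoIX TTCA/0: at [29] ⇒ [29]
  GruI CTCA/3: at [21, 94] ⇒ [24, 97]
  FykII (CTGT, off=2): no sites

All cut coordinates (distinct, sorted): [24, 29, 97]

Fragments:
  [0,24): 24 bp
  [24,29): 5 bp
  [29,97): 68 bp
  [97,161): 64 bp

[5,24,64,68]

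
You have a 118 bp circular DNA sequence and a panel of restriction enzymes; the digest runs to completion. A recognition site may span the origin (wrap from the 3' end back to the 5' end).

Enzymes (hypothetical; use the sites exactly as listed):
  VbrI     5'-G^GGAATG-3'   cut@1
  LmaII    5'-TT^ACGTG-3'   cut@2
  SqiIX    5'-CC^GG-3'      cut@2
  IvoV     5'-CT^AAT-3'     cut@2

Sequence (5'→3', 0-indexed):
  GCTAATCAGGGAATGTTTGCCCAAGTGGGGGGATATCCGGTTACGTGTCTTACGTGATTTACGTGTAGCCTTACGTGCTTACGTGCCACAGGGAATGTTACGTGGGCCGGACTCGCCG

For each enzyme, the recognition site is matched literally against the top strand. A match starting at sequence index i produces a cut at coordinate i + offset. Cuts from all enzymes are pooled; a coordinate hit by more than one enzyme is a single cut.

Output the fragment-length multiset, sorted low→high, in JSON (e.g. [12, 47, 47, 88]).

Site scan:
  VbrI GGGAATG/1: at [8, 90] ⇒ [9, 91]
  LmaII TTACGTG/2: at [40, 49, 58, 70, 78, 97] ⇒ [42, 51, 60, 72, 80, 99]
  SqiIX CCGG/2: at [36, 106, 115] ⇒ [38, 108, 117]
  IvoV CTAAT/2: at [1] ⇒ [3]

Pooled cuts: [3, 9, 38, 42, 51, 60, 72, 80, 91, 99, 108, 117]

Fragments:
  3→9: 6 bp
  9→38: 29 bp
  38→42: 4 bp
  42→51: 9 bp
  51→60: 9 bp
  60→72: 12 bp
  72→80: 8 bp
  80→91: 11 bp
  91→99: 8 bp
  99→108: 9 bp
  108→117: 9 bp
  117→3 (wrap): 118-117+3 = 4 bp

[4,4,6,8,8,9,9,9,9,11,12,29]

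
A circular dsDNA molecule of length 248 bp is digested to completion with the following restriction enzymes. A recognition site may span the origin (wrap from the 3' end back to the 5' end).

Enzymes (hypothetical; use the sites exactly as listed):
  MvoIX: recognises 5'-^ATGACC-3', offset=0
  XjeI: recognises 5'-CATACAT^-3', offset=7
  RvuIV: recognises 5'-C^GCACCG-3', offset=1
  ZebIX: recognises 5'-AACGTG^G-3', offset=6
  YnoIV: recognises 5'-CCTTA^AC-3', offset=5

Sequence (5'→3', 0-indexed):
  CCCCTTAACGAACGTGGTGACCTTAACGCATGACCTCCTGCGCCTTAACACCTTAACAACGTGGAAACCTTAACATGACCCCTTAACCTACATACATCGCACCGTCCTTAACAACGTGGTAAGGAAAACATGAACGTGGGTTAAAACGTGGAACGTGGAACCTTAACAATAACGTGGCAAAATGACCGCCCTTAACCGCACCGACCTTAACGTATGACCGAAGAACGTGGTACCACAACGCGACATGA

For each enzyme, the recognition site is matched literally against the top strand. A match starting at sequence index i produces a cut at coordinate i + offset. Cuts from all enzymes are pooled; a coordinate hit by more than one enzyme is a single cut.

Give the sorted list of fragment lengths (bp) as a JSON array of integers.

Per-enzyme occurrences:
  MvoIX ATGACC/0: at [29, 74, 181, 213, 244] ⇒ [29, 74, 181, 213, 244]
  XjeI CATACAT/7: at [90] ⇒ [97]
  RvuIV CGCACCG/1: at [97, 196] ⇒ [98, 197]
  ZebIX AACGTGG/6: at [10, 57, 112, 132, 144, 151, 170, 223] ⇒ [16, 63, 118, 138, 150, 157, 176, 229]
  YnoIV CCTTAAC/5: at [2, 20, 42, 50, 67, 80, 105, 160, 189, 204] ⇒ [7, 25, 47, 55, 72, 85, 110, 165, 194, 209]

Pooled cuts: [7, 16, 25, 29, 47, 55, 63, 72, 74, 85, 97, 98, 110, 118, 138, 150, 157, 165, 176, 181, 194, 197, 209, 213, 229, 244]

Fragments:
  7→16: 9 bp
  16→25: 9 bp
  25→29: 4 bp
  29→47: 18 bp
  47→55: 8 bp
  55→63: 8 bp
  63→72: 9 bp
  72→74: 2 bp
  74→85: 11 bp
  85→97: 12 bp
  97→98: 1 bp
  98→110: 12 bp
  110→118: 8 bp
  118→138: 20 bp
  138→150: 12 bp
  150→157: 7 bp
  157→165: 8 bp
  165→176: 11 bp
  176→181: 5 bp
  181→194: 13 bp
  194→197: 3 bp
  197→209: 12 bp
  209→213: 4 bp
  213→229: 16 bp
  229→244: 15 bp
  244→7 (wrap): 248-244+7 = 11 bp

[1,2,3,4,4,5,7,8,8,8,8,9,9,9,11,11,11,12,12,12,12,13,15,16,18,20]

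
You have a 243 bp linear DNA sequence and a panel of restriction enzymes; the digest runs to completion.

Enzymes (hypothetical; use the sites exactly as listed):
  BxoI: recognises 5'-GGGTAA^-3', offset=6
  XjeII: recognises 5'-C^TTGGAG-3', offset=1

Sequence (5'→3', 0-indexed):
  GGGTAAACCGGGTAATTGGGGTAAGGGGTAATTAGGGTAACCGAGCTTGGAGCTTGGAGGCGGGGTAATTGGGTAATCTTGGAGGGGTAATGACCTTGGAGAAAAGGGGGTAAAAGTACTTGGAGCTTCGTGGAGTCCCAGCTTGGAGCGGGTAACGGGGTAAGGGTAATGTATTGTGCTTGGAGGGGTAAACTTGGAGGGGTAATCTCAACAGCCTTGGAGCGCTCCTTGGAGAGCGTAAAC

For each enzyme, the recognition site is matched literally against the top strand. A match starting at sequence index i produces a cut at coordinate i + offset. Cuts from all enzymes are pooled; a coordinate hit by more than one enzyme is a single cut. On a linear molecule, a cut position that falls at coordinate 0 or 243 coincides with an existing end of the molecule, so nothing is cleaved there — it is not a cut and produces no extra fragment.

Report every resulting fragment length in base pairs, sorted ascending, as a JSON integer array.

[2,2,5,6,6,6,6,7,7,8,8,9,9,9,10,11,12,12,12,12,13,15,15,18,23]

Site scan:
  BxoI GGGTAA/6: at [0, 9, 18, 25, 34, 62, 70, 84, 107, 149, 157, 163, 185, 199] ⇒ [6, 15, 24, 31, 40, 68, 76, 90, 113, 155, 163, 169, 191, 205]
  XjeII CTTGGAG/1: at [45, 52, 77, 94, 118, 141, 178, 192, 215, 227] ⇒ [46, 53, 78, 95, 119, 142, 179, 193, 216, 228]

Pooled cuts: [6, 15, 24, 31, 40, 46, 53, 68, 76, 78, 90, 95, 113, 119, 142, 155, 163, 169, 179, 191, 193, 205, 216, 228]

Fragments:
  [0,6): 6 bp
  [6,15): 9 bp
  [15,24): 9 bp
  [24,31): 7 bp
  [31,40): 9 bp
  [40,46): 6 bp
  [46,53): 7 bp
  [53,68): 15 bp
  [68,76): 8 bp
  [76,78): 2 bp
  [78,90): 12 bp
  [90,95): 5 bp
  [95,113): 18 bp
  [113,119): 6 bp
  [119,142): 23 bp
  [142,155): 13 bp
  [155,163): 8 bp
  [163,169): 6 bp
  [169,179): 10 bp
  [179,191): 12 bp
  [191,193): 2 bp
  [193,205): 12 bp
  [205,216): 11 bp
  [216,228): 12 bp
  [228,243): 15 bp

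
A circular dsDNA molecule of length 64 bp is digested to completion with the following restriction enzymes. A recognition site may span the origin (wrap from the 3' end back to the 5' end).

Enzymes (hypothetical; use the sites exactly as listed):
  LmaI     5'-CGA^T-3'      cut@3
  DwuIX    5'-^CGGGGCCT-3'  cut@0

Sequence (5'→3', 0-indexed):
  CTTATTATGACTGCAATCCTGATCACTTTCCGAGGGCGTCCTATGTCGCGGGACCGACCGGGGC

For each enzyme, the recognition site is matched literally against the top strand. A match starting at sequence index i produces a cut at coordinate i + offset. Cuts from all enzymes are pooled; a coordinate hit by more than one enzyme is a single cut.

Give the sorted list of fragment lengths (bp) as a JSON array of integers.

[64]

Per-enzyme occurrences:
  LmaI (CGAT, off=3): no sites
  DwuIX CGGGGCCT/0: at [58] ⇒ [58]

All cut coordinates (distinct, sorted): [58]

Fragments:
  58→58 (wrap): 64-58+58 = 64 bp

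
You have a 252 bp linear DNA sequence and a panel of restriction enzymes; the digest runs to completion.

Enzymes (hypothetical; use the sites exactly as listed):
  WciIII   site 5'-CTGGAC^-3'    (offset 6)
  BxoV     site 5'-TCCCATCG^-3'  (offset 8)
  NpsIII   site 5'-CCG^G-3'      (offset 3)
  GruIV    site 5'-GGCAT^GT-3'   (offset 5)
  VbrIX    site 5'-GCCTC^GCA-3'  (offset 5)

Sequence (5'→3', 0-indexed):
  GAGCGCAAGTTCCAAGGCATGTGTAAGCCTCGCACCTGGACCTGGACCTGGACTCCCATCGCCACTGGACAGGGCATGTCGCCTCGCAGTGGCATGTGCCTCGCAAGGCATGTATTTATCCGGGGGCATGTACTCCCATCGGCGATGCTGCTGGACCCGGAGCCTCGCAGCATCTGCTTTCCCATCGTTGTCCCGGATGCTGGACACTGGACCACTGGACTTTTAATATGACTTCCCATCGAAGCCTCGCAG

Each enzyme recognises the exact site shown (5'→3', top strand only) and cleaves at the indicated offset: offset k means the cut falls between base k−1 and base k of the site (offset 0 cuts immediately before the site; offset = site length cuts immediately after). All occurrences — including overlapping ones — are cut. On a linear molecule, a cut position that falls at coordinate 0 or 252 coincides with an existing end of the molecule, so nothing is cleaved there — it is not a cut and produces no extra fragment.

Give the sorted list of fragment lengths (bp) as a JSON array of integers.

[3,4,6,6,7,7,7,7,7,7,8,8,8,8,9,9,10,10,10,11,11,12,15,20,21,21]

Per-enzyme occurrences:
  WciIII CTGGAC/6: at [35, 41, 47, 64, 150, 199, 206, 214] ⇒ [41, 47, 53, 70, 156, 205, 212, 220]
  BxoV TCCCATCG/8: at [53, 133, 179, 233] ⇒ [61, 141, 187, 241]
  NpsIII CCGG/3: at [119, 156, 192] ⇒ [122, 159, 195]
  GruIV GGCATGT/5: at [15, 72, 90, 106, 124] ⇒ [20, 77, 95, 111, 129]
  VbrIX GCCTCGCA/5: at [26, 80, 97, 161, 243] ⇒ [31, 85, 102, 166, 248]

All cut coordinates (distinct, sorted): [20, 31, 41, 47, 53, 61, 70, 77, 85, 95, 102, 111, 122, 129, 141, 156, 159, 166, 187, 195, 205, 212, 220, 241, 248]

Fragment lengths:
  [0,20): 20 bp
  [20,31): 11 bp
  [31,41): 10 bp
  [41,47): 6 bp
  [47,53): 6 bp
  [53,61): 8 bp
  [61,70): 9 bp
  [70,77): 7 bp
  [77,85): 8 bp
  [85,95): 10 bp
  [95,102): 7 bp
  [102,111): 9 bp
  [111,122): 11 bp
  [122,129): 7 bp
  [129,141): 12 bp
  [141,156): 15 bp
  [156,159): 3 bp
  [159,166): 7 bp
  [166,187): 21 bp
  [187,195): 8 bp
  [195,205): 10 bp
  [205,212): 7 bp
  [212,220): 8 bp
  [220,241): 21 bp
  [241,248): 7 bp
  [248,252): 4 bp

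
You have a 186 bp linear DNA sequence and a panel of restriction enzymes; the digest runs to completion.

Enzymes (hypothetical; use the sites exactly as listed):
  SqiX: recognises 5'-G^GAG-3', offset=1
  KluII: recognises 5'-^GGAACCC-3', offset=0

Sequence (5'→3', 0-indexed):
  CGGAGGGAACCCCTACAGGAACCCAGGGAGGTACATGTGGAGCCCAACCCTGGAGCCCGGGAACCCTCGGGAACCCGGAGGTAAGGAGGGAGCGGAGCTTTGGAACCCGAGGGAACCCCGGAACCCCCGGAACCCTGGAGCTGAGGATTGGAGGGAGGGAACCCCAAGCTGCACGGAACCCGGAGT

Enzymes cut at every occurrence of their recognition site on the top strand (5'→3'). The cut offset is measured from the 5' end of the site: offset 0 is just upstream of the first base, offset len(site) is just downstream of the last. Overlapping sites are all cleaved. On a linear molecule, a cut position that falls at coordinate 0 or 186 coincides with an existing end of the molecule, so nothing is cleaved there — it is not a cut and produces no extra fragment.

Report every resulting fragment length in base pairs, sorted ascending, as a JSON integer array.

[2,3,3,4,4,4,5,7,7,8,8,8,8,9,9,10,10,10,12,12,13,13,17]

Scan for sites:
  SqiX (GGAG, off=1): starts [1, 26, 38, 51, 76, 84, 88, 93, 136, 149, 153, 181] → cuts [2, 27, 39, 52, 77, 85, 89, 94, 137, 150, 154, 182]
  KluII (GGAACCC, off=0): starts [5, 17, 59, 69, 101, 111, 119, 128, 157, 174] → cuts [5, 17, 59, 69, 101, 111, 119, 128, 157, 174]

Pooled cuts: [2, 5, 17, 27, 39, 52, 59, 69, 77, 85, 89, 94, 101, 111, 119, 128, 137, 150, 154, 157, 174, 182]

Fragment lengths:
  [0,2): 2 bp
  [2,5): 3 bp
  [5,17): 12 bp
  [17,27): 10 bp
  [27,39): 12 bp
  [39,52): 13 bp
  [52,59): 7 bp
  [59,69): 10 bp
  [69,77): 8 bp
  [77,85): 8 bp
  [85,89): 4 bp
  [89,94): 5 bp
  [94,101): 7 bp
  [101,111): 10 bp
  [111,119): 8 bp
  [119,128): 9 bp
  [128,137): 9 bp
  [137,150): 13 bp
  [150,154): 4 bp
  [154,157): 3 bp
  [157,174): 17 bp
  [174,182): 8 bp
  [182,186): 4 bp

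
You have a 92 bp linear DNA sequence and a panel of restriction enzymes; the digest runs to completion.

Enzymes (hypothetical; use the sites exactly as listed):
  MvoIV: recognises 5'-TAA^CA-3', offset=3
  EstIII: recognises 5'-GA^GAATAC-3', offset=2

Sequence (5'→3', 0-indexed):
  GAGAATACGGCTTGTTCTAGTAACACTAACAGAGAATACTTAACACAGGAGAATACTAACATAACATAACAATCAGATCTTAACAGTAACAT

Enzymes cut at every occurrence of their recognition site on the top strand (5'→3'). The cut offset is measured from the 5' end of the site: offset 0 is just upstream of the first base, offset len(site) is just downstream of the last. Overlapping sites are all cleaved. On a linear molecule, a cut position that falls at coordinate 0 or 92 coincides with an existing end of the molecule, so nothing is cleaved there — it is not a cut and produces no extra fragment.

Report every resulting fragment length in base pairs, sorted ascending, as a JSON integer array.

Per-enzyme occurrences:
  MvoIV TAACA/3: at [20, 26, 40, 56, 61, 66, 80, 86] ⇒ [23, 29, 43, 59, 64, 69, 83, 89]
  EstIII GAGAATAC/2: at [0, 31, 48] ⇒ [2, 33, 50]

Pooled cuts: [2, 23, 29, 33, 43, 50, 59, 64, 69, 83, 89]

Fragments:
  [0,2): 2 bp
  [2,23): 21 bp
  [23,29): 6 bp
  [29,33): 4 bp
  [33,43): 10 bp
  [43,50): 7 bp
  [50,59): 9 bp
  [59,64): 5 bp
  [64,69): 5 bp
  [69,83): 14 bp
  [83,89): 6 bp
  [89,92): 3 bp

[2,3,4,5,5,6,6,7,9,10,14,21]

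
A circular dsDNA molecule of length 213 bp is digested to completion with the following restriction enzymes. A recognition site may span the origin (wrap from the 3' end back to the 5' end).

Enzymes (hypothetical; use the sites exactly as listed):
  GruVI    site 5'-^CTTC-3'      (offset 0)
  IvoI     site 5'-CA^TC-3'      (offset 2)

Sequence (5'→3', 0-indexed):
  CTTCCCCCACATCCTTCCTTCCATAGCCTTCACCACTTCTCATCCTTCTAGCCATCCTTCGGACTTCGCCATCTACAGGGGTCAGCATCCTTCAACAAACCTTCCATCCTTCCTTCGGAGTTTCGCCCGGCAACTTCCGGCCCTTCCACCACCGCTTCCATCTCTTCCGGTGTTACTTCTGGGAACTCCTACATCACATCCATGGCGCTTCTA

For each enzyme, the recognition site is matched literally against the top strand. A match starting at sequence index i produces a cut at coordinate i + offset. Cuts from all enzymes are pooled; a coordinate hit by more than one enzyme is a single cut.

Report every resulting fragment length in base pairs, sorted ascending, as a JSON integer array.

[2,2,2,2,2,3,4,4,5,6,6,6,7,7,8,8,9,9,10,10,11,11,12,12,16,18,21]

Scan for sites:
  GruVI CTTC/0: at [0, 13, 17, 27, 35, 44, 56, 63, 89, 100, 108, 112, 133, 142, 154, 163, 175, 207] ⇒ [0, 13, 17, 27, 35, 44, 56, 63, 89, 100, 108, 112, 133, 142, 154, 163, 175, 207]
  IvoI CATC/2: at [9, 40, 52, 69, 85, 104, 158, 191, 196] ⇒ [11, 42, 54, 71, 87, 106, 160, 193, 198]

Pooled cuts: [0, 11, 13, 17, 27, 35, 42, 44, 54, 56, 63, 71, 87, 89, 100, 106, 108, 112, 133, 142, 154, 160, 163, 175, 193, 198, 207]

Fragments:
  0→11: 11 bp
  11→13: 2 bp
  13→17: 4 bp
  17→27: 10 bp
  27→35: 8 bp
  35→42: 7 bp
  42→44: 2 bp
  44→54: 10 bp
  54→56: 2 bp
  56→63: 7 bp
  63→71: 8 bp
  71→87: 16 bp
  87→89: 2 bp
  89→100: 11 bp
  100→106: 6 bp
  106→108: 2 bp
  108→112: 4 bp
  112→133: 21 bp
  133→142: 9 bp
  142→154: 12 bp
  154→160: 6 bp
  160→163: 3 bp
  163→175: 12 bp
  175→193: 18 bp
  193→198: 5 bp
  198→207: 9 bp
  207→0 (wrap): 213-207+0 = 6 bp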